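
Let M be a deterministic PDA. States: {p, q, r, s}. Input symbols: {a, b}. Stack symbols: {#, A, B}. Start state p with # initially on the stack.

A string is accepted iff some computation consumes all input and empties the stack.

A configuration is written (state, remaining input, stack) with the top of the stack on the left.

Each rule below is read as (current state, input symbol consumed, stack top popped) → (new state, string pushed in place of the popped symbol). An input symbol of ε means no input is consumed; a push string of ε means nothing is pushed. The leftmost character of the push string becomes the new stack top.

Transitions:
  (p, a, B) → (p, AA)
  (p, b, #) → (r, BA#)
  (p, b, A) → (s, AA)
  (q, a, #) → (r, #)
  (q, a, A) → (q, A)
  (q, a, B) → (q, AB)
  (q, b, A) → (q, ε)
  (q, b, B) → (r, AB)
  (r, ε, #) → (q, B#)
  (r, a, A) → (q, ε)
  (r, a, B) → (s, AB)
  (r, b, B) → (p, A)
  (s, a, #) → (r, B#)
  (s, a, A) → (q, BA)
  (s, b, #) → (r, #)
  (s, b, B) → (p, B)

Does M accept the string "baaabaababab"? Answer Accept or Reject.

(p, baaabaababab, #) ⊢ (r, aaabaababab, BA#) ⊢ (s, aabaababab, ABA#) ⊢ (q, abaababab, BABA#) ⊢ (q, baababab, ABABA#) ⊢ (q, aababab, BABA#) ⊢ (q, ababab, ABABA#) ⊢ (q, babab, ABABA#) ⊢ (q, abab, BABA#) ⊢ (q, bab, ABABA#) ⊢ (q, ab, BABA#) ⊢ (q, b, ABABA#) ⊢ (q, ε, BABA#)
All input consumed; stack is BABA#, not empty, and no further ε-move applies.

Reject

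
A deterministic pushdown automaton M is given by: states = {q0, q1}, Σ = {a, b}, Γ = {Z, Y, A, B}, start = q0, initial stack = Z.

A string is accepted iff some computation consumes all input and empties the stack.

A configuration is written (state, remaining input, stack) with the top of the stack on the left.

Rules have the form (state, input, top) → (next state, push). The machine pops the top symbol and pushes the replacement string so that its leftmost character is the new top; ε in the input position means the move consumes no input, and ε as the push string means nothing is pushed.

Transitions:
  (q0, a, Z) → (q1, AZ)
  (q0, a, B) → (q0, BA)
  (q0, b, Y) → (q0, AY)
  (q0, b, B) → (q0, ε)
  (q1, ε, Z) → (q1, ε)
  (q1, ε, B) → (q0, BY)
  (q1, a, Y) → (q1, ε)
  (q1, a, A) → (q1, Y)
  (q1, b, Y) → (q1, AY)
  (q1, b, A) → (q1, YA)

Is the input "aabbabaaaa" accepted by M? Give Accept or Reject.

(q0, aabbabaaaa, Z) ⊢ (q1, abbabaaaa, AZ) ⊢ (q1, bbabaaaa, YZ) ⊢ (q1, babaaaa, AYZ) ⊢ (q1, abaaaa, YAYZ) ⊢ (q1, baaaa, AYZ) ⊢ (q1, aaaa, YAYZ) ⊢ (q1, aaa, AYZ) ⊢ (q1, aa, YYZ) ⊢ (q1, a, YZ) ⊢ (q1, ε, Z) ⊢ (q1, ε, ε)
All input consumed and the stack is empty.

Accept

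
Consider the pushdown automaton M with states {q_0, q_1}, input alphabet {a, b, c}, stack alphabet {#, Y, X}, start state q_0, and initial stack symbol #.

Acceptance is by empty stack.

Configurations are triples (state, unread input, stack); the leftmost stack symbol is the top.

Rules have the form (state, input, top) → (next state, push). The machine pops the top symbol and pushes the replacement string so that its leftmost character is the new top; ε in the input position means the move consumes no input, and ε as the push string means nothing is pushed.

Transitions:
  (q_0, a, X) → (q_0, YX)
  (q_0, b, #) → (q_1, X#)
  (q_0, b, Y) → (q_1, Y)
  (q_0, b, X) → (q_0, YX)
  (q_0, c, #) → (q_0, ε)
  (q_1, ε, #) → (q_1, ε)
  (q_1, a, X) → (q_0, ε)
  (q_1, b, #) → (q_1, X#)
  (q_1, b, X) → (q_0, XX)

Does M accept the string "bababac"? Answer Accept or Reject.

One accepting computation: (q_0, bababac, #) ⊢ (q_1, ababac, X#) ⊢ (q_0, babac, #) ⊢ (q_1, abac, X#) ⊢ (q_0, bac, #) ⊢ (q_1, ac, X#) ⊢ (q_0, c, #) ⊢ (q_0, ε, ε)
All input consumed and the stack is empty.

Accept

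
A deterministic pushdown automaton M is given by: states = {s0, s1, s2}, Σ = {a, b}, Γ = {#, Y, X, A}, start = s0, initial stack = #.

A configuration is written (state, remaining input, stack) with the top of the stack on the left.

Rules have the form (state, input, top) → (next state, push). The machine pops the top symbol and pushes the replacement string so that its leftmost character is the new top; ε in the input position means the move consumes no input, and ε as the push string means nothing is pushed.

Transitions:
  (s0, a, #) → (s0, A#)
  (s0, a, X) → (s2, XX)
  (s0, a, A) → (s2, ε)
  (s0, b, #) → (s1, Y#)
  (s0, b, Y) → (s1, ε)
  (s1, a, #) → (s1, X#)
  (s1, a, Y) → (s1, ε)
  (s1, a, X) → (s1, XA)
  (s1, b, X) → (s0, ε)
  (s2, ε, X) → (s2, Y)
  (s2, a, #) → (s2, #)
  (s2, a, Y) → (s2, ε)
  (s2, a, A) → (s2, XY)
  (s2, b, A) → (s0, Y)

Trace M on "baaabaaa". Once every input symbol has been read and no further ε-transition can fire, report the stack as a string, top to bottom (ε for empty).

(s0, baaabaaa, #)
  read b, top #: go to s1, push Y# → (s1, aaabaaa, Y#)
  read a, top Y: go to s1, push ε → (s1, aabaaa, #)
  read a, top #: go to s1, push X# → (s1, abaaa, X#)
  read a, top X: go to s1, push XA → (s1, baaa, XA#)
  read b, top X: go to s0, push ε → (s0, aaa, A#)
  read a, top A: go to s2, push ε → (s2, aa, #)
  read a, top #: go to s2, push # → (s2, a, #)
  read a, top #: go to s2, push # → (s2, ε, #)
All input consumed in state s2 with stack #.

#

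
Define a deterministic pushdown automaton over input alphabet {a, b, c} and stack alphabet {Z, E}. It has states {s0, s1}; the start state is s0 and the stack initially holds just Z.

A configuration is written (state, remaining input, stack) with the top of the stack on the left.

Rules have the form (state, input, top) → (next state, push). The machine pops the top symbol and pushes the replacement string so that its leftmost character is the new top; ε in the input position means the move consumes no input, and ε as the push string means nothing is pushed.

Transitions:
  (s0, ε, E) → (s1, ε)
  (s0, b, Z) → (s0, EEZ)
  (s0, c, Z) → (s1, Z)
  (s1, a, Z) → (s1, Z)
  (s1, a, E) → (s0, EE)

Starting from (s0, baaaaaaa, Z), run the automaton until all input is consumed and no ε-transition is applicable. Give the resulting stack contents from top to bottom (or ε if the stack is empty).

EZ

(s0, baaaaaaa, Z)
  read b, top Z: go to s0, push EEZ → (s0, aaaaaaa, EEZ)
  ε-move, top E: go to s1, push ε → (s1, aaaaaaa, EZ)
  read a, top E: go to s0, push EE → (s0, aaaaaa, EEZ)
  ε-move, top E: go to s1, push ε → (s1, aaaaaa, EZ)
  read a, top E: go to s0, push EE → (s0, aaaaa, EEZ)
  ε-move, top E: go to s1, push ε → (s1, aaaaa, EZ)
  read a, top E: go to s0, push EE → (s0, aaaa, EEZ)
  ε-move, top E: go to s1, push ε → (s1, aaaa, EZ)
  read a, top E: go to s0, push EE → (s0, aaa, EEZ)
  ε-move, top E: go to s1, push ε → (s1, aaa, EZ)
  read a, top E: go to s0, push EE → (s0, aa, EEZ)
  ε-move, top E: go to s1, push ε → (s1, aa, EZ)
  read a, top E: go to s0, push EE → (s0, a, EEZ)
  ε-move, top E: go to s1, push ε → (s1, a, EZ)
  read a, top E: go to s0, push EE → (s0, ε, EEZ)
  ε-move, top E: go to s1, push ε → (s1, ε, EZ)
All input consumed in state s1 with stack EZ.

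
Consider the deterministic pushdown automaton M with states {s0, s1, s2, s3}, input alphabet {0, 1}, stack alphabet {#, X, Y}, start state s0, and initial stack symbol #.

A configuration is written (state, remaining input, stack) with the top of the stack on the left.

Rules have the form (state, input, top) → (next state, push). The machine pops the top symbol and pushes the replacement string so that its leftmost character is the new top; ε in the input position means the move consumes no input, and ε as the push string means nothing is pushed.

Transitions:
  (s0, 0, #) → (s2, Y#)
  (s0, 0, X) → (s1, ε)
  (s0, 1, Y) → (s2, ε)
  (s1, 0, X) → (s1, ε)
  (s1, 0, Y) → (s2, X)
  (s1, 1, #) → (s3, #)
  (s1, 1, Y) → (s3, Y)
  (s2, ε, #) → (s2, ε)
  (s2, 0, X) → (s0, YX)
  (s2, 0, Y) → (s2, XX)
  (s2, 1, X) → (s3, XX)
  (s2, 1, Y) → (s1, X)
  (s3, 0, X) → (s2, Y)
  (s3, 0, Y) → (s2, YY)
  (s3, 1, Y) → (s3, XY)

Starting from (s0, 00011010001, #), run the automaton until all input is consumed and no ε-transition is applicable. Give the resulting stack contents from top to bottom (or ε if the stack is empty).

(s0, 00011010001, #) ⊢ (s2, 0011010001, Y#) ⊢ (s2, 011010001, XX#) ⊢ (s0, 11010001, YXX#) ⊢ (s2, 1010001, XX#) ⊢ (s3, 010001, XXX#) ⊢ (s2, 10001, YXX#) ⊢ (s1, 0001, XXX#) ⊢ (s1, 001, XX#) ⊢ (s1, 01, X#) ⊢ (s1, 1, #) ⊢ (s3, ε, #)
All input consumed in state s3 with stack #.

#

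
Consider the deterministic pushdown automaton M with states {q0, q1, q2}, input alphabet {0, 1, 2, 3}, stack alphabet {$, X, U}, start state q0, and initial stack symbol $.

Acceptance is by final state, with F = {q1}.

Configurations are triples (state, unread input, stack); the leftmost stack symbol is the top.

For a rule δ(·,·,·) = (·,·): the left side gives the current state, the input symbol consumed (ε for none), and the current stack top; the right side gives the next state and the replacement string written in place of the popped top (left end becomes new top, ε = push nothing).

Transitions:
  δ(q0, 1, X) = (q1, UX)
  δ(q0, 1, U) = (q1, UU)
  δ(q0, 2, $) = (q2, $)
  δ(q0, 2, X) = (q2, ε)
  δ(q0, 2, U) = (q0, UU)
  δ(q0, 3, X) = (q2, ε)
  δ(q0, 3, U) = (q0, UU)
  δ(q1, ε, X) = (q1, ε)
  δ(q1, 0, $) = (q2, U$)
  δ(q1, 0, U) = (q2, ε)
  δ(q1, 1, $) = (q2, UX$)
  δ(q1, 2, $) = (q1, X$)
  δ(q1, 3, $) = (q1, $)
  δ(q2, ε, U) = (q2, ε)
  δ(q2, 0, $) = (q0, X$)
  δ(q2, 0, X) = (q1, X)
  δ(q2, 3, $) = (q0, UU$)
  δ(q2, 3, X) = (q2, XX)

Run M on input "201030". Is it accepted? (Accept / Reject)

(q0, 201030, $)
  read 2, top $: go to q2, push $ → (q2, 01030, $)
  read 0, top $: go to q0, push X$ → (q0, 1030, X$)
  read 1, top X: go to q1, push UX → (q1, 030, UX$)
  read 0, top U: go to q2, push ε → (q2, 30, X$)
  read 3, top X: go to q2, push XX → (q2, 0, XX$)
  read 0, top X: go to q1, push X → (q1, ε, XX$)
All input consumed; state q1 ∈ F.

Accept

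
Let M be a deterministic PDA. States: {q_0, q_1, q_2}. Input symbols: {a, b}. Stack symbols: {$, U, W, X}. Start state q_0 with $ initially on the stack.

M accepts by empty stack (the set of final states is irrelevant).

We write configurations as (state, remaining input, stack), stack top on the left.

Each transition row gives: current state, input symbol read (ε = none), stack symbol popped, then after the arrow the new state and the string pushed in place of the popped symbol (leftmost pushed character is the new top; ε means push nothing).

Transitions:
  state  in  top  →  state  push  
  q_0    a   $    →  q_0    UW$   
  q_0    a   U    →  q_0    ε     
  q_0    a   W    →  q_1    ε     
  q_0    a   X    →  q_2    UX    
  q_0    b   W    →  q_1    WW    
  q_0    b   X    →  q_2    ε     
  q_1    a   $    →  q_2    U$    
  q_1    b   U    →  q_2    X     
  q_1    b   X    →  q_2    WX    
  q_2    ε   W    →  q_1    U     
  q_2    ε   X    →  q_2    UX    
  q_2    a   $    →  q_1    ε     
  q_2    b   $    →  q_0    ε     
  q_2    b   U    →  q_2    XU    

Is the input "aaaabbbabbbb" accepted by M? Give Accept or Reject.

Reject

(q_0, aaaabbbabbbb, $)
  read a, top $: go to q_0, push UW$ → (q_0, aaabbbabbbb, UW$)
  read a, top U: go to q_0, push ε → (q_0, aabbbabbbb, W$)
  read a, top W: go to q_1, push ε → (q_1, abbbabbbb, $)
  read a, top $: go to q_2, push U$ → (q_2, bbbabbbb, U$)
  read b, top U: go to q_2, push XU → (q_2, bbabbbb, XU$)
  ε-move, top X: go to q_2, push UX → (q_2, bbabbbb, UXU$)
  read b, top U: go to q_2, push XU → (q_2, babbbb, XUXU$)
  ε-move, top X: go to q_2, push UX → (q_2, babbbb, UXUXU$)
  read b, top U: go to q_2, push XU → (q_2, abbbb, XUXUXU$)
  ε-move, top X: go to q_2, push UX → (q_2, abbbb, UXUXUXU$)
No transition applies at (q_2, abbbb, UXUXUXU$); input not fully consumed.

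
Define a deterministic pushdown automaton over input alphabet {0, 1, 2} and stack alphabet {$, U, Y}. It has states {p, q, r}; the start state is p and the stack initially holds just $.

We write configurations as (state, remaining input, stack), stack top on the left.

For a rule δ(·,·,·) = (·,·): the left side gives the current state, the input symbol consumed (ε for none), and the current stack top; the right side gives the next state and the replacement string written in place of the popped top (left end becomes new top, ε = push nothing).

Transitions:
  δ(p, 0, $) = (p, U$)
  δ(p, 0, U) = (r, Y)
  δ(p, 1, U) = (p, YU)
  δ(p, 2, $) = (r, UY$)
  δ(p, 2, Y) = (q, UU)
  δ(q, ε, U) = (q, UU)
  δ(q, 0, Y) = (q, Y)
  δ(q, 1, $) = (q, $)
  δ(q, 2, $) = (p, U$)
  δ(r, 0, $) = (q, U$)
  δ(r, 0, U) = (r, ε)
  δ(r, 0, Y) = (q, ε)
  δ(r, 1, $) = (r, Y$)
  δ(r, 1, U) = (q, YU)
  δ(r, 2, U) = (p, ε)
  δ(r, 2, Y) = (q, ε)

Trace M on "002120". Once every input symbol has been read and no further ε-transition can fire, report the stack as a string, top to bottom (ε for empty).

Y$

(p, 002120, $) ⊢ (p, 02120, U$) ⊢ (r, 2120, Y$) ⊢ (q, 120, $) ⊢ (q, 20, $) ⊢ (p, 0, U$) ⊢ (r, ε, Y$)
All input consumed in state r with stack Y$.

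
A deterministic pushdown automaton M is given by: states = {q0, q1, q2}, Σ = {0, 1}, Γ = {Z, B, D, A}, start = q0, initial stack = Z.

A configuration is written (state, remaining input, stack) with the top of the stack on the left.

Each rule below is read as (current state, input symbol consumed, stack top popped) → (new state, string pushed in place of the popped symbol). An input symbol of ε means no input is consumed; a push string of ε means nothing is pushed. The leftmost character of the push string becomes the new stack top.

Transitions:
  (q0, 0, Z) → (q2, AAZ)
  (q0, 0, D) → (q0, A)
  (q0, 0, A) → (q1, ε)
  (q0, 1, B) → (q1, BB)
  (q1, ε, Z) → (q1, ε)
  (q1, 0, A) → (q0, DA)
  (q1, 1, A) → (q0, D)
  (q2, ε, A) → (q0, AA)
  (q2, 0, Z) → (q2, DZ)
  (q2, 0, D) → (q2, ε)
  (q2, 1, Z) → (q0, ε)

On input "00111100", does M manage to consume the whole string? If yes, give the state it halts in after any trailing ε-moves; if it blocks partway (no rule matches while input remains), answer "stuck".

(q0, 00111100, Z)
  read 0, top Z: go to q2, push AAZ → (q2, 0111100, AAZ)
  ε-move, top A: go to q0, push AA → (q0, 0111100, AAAZ)
  read 0, top A: go to q1, push ε → (q1, 111100, AAZ)
  read 1, top A: go to q0, push D → (q0, 11100, DAZ)
No transition for (q0, 1, top D); M blocks with input 11100 remaining.

stuck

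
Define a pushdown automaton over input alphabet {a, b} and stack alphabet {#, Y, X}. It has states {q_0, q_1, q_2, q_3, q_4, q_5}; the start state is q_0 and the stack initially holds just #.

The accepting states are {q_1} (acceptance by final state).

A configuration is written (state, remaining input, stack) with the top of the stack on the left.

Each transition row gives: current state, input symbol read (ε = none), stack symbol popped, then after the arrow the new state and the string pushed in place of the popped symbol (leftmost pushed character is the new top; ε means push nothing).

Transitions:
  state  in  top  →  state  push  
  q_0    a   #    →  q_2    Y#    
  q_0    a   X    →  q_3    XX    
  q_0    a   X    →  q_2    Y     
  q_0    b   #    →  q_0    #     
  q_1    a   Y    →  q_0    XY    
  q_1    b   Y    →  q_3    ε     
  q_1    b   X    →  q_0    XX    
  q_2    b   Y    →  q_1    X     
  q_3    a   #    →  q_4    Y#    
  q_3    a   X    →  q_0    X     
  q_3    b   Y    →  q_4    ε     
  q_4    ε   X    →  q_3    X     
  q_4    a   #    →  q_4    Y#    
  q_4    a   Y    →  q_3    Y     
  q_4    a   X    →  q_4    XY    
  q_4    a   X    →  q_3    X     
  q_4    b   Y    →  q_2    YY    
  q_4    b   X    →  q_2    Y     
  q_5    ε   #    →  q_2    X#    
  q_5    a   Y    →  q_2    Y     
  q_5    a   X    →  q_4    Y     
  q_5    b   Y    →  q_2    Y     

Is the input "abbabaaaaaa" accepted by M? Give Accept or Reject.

Reject

No computation consumes all input and reaches a final state.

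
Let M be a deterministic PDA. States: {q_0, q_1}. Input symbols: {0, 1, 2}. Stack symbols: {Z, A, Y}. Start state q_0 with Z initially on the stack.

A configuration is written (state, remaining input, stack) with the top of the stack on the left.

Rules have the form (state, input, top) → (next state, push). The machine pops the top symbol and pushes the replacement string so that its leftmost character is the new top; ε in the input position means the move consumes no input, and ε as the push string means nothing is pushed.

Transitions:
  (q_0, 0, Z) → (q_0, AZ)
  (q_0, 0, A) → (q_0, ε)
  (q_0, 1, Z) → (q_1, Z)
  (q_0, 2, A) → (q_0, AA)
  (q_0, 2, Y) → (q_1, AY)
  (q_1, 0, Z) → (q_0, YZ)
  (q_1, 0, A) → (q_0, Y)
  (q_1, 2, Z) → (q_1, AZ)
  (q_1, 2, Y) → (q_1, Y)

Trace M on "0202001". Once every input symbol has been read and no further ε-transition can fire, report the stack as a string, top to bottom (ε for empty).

(q_0, 0202001, Z)
  read 0, top Z: go to q_0, push AZ → (q_0, 202001, AZ)
  read 2, top A: go to q_0, push AA → (q_0, 02001, AAZ)
  read 0, top A: go to q_0, push ε → (q_0, 2001, AZ)
  read 2, top A: go to q_0, push AA → (q_0, 001, AAZ)
  read 0, top A: go to q_0, push ε → (q_0, 01, AZ)
  read 0, top A: go to q_0, push ε → (q_0, 1, Z)
  read 1, top Z: go to q_1, push Z → (q_1, ε, Z)
All input consumed in state q_1 with stack Z.

Z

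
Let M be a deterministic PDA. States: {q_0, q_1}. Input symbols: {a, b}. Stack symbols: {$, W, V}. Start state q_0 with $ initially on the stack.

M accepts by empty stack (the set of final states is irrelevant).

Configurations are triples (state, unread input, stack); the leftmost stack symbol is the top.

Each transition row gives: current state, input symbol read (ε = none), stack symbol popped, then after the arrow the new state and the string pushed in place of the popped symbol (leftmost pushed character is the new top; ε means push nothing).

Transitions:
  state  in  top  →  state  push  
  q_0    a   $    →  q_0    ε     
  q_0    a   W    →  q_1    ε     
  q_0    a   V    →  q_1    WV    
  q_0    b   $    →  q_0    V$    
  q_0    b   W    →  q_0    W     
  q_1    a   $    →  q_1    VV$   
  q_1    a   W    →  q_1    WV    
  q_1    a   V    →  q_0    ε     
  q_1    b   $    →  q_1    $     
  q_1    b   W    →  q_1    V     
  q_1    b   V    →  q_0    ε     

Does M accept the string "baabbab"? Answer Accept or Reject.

Reject

(q_0, baabbab, $)
  read b, top $: go to q_0, push V$ → (q_0, aabbab, V$)
  read a, top V: go to q_1, push WV → (q_1, abbab, WV$)
  read a, top W: go to q_1, push WV → (q_1, bbab, WVV$)
  read b, top W: go to q_1, push V → (q_1, bab, VVV$)
  read b, top V: go to q_0, push ε → (q_0, ab, VV$)
  read a, top V: go to q_1, push WV → (q_1, b, WVV$)
  read b, top W: go to q_1, push V → (q_1, ε, VVV$)
All input consumed; stack is VVV$, not empty, and no further ε-move applies.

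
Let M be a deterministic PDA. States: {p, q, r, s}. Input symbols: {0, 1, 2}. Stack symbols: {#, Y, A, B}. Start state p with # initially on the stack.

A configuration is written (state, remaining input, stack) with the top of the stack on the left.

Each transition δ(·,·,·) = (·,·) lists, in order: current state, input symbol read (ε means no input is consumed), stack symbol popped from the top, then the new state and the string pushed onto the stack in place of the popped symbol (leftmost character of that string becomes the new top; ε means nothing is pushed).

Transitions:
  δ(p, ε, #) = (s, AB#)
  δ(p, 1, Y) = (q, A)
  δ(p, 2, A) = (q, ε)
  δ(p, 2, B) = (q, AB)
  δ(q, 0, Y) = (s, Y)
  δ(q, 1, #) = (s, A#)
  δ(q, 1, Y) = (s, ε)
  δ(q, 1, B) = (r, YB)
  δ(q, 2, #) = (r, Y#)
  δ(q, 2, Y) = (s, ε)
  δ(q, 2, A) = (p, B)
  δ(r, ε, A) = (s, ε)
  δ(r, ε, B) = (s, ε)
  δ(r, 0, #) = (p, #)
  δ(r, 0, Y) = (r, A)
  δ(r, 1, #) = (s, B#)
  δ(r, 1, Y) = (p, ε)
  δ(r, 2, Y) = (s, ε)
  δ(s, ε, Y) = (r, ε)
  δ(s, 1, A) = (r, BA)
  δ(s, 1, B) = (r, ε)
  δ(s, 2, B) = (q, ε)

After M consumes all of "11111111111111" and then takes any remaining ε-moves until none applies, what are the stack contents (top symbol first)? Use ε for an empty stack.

AB#

(p, 11111111111111, #) ⊢ (s, 11111111111111, AB#) ⊢ (r, 1111111111111, BAB#) ⊢ (s, 1111111111111, AB#) ⊢ (r, 111111111111, BAB#) ⊢ (s, 111111111111, AB#) ⊢ (r, 11111111111, BAB#) ⊢ (s, 11111111111, AB#) ⊢ (r, 1111111111, BAB#) ⊢ (s, 1111111111, AB#) ⊢ (r, 111111111, BAB#) ⊢ (s, 111111111, AB#) ⊢ (r, 11111111, BAB#) ⊢ (s, 11111111, AB#) ⊢ (r, 1111111, BAB#) ⊢ (s, 1111111, AB#) ⊢ (r, 111111, BAB#) ⊢ (s, 111111, AB#) ⊢ (r, 11111, BAB#) ⊢ (s, 11111, AB#) ⊢ (r, 1111, BAB#) ⊢ (s, 1111, AB#) ⊢ (r, 111, BAB#) ⊢ (s, 111, AB#) ⊢ (r, 11, BAB#) ⊢ (s, 11, AB#) ⊢ (r, 1, BAB#) ⊢ (s, 1, AB#) ⊢ (r, ε, BAB#) ⊢ (s, ε, AB#)
All input consumed in state s with stack AB#.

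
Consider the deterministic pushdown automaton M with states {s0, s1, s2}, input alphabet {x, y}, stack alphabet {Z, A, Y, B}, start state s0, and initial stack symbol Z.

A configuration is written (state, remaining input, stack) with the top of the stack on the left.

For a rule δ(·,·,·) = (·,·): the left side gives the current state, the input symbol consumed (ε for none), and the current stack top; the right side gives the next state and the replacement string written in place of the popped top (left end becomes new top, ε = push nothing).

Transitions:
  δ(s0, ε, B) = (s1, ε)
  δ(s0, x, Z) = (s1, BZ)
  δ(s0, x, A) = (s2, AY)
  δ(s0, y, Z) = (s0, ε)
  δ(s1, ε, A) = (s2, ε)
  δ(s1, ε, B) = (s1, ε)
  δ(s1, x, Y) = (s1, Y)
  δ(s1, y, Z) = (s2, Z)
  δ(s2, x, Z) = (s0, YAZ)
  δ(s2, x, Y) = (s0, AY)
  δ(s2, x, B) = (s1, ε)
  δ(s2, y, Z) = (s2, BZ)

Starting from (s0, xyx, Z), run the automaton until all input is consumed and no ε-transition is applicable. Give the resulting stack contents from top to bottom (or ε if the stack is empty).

(s0, xyx, Z)
  read x, top Z: go to s1, push BZ → (s1, yx, BZ)
  ε-move, top B: go to s1, push ε → (s1, yx, Z)
  read y, top Z: go to s2, push Z → (s2, x, Z)
  read x, top Z: go to s0, push YAZ → (s0, ε, YAZ)
All input consumed in state s0 with stack YAZ.

YAZ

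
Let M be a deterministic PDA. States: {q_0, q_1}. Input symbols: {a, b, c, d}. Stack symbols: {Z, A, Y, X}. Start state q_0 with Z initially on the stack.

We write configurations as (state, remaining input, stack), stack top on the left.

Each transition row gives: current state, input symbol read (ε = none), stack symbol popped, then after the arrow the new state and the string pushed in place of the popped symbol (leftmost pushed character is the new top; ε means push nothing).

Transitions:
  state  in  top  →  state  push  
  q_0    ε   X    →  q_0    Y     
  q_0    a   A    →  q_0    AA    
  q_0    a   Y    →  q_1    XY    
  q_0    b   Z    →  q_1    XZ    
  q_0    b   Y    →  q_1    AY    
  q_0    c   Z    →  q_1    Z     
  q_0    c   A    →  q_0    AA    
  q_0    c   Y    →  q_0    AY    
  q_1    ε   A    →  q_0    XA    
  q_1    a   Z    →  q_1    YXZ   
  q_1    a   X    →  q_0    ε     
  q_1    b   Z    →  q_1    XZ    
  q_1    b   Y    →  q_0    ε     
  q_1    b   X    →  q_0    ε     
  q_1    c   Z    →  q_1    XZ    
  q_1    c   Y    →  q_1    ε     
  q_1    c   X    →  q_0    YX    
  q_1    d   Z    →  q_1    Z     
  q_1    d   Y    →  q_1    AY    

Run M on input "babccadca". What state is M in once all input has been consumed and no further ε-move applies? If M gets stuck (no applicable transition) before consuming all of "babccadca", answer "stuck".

stuck

(q_0, babccadca, Z) ⊢ (q_1, abccadca, XZ) ⊢ (q_0, bccadca, Z) ⊢ (q_1, ccadca, XZ) ⊢ (q_0, cadca, YXZ) ⊢ (q_0, adca, AYXZ) ⊢ (q_0, dca, AAYXZ)
No transition for (q_0, d, top A); M blocks with input dca remaining.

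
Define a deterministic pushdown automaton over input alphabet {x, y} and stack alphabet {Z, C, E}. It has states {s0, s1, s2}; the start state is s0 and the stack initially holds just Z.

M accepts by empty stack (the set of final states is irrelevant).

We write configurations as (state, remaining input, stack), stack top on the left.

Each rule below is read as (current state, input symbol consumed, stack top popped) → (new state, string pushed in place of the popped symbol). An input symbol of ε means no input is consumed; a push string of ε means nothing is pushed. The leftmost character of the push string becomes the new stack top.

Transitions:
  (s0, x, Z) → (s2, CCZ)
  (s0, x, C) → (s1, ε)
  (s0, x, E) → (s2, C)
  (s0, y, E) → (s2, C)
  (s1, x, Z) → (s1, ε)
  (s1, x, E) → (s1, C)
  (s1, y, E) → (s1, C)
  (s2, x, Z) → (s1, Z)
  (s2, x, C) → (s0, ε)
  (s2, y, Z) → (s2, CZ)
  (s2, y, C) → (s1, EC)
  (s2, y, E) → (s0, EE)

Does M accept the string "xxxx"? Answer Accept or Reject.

(s0, xxxx, Z) ⊢ (s2, xxx, CCZ) ⊢ (s0, xx, CZ) ⊢ (s1, x, Z) ⊢ (s1, ε, ε)
All input consumed and the stack is empty.

Accept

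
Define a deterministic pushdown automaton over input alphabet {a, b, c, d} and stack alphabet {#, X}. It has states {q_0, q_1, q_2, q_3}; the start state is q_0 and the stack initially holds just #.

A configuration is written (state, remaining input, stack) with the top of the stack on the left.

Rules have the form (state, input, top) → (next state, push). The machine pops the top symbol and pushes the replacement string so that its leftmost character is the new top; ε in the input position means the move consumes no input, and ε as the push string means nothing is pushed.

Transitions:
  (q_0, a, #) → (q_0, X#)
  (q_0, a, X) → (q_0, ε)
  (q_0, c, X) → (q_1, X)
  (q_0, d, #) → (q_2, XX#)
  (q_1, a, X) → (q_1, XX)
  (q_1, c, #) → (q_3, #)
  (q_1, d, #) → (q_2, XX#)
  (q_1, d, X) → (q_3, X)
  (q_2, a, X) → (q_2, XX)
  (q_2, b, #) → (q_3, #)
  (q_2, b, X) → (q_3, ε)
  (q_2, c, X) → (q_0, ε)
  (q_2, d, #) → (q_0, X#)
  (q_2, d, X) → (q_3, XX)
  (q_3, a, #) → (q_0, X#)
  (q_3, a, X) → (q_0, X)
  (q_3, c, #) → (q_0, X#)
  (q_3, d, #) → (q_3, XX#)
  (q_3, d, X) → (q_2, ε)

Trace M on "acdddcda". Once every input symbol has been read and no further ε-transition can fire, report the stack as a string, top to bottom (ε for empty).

X#

(q_0, acdddcda, #)
  read a, top #: go to q_0, push X# → (q_0, cdddcda, X#)
  read c, top X: go to q_1, push X → (q_1, dddcda, X#)
  read d, top X: go to q_3, push X → (q_3, ddcda, X#)
  read d, top X: go to q_2, push ε → (q_2, dcda, #)
  read d, top #: go to q_0, push X# → (q_0, cda, X#)
  read c, top X: go to q_1, push X → (q_1, da, X#)
  read d, top X: go to q_3, push X → (q_3, a, X#)
  read a, top X: go to q_0, push X → (q_0, ε, X#)
All input consumed in state q_0 with stack X#.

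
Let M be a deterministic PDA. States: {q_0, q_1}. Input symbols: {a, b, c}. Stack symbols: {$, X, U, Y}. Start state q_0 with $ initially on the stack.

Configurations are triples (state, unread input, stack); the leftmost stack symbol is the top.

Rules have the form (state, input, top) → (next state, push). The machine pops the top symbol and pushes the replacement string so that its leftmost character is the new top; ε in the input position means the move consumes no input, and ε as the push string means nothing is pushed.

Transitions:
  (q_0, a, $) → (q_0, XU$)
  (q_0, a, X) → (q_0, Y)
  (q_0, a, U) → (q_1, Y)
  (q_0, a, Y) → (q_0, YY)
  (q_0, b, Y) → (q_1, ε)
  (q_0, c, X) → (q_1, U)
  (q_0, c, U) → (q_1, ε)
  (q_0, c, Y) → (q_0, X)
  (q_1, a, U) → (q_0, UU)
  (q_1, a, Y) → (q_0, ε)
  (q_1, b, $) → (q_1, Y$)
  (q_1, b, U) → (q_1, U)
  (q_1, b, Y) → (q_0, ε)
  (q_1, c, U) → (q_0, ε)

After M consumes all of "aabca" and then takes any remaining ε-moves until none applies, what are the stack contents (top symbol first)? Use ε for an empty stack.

(q_0, aabca, $) ⊢ (q_0, abca, XU$) ⊢ (q_0, bca, YU$) ⊢ (q_1, ca, U$) ⊢ (q_0, a, $) ⊢ (q_0, ε, XU$)
All input consumed in state q_0 with stack XU$.

XU$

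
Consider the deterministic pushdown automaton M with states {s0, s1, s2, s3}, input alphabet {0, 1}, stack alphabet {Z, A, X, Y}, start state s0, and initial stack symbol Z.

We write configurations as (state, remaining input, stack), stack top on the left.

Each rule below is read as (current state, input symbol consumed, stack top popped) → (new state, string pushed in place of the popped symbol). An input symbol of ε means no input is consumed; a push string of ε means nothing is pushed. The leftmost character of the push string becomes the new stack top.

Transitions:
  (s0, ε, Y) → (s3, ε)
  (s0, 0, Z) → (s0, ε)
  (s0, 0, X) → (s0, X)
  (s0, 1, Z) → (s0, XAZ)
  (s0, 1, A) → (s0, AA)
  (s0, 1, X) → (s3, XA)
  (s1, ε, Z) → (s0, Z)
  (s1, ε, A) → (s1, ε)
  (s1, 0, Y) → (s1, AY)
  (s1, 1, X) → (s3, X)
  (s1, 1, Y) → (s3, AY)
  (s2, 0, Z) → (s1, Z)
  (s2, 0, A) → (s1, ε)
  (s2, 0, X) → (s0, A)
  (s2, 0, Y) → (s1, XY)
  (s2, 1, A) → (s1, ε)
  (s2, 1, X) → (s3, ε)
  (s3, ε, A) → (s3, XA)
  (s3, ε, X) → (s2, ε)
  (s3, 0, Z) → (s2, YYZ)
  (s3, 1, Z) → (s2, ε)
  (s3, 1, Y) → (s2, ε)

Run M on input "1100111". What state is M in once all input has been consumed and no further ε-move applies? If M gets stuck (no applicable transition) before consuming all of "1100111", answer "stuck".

(s0, 1100111, Z)
  read 1, top Z: go to s0, push XAZ → (s0, 100111, XAZ)
  read 1, top X: go to s3, push XA → (s3, 00111, XAAZ)
  ε-move, top X: go to s2, push ε → (s2, 00111, AAZ)
  read 0, top A: go to s1, push ε → (s1, 0111, AZ)
  ε-move, top A: go to s1, push ε → (s1, 0111, Z)
  ε-move, top Z: go to s0, push Z → (s0, 0111, Z)
  read 0, top Z: go to s0, push ε → (s0, 111, ε)
No transition for (s0, 1, top ε); M blocks with input 111 remaining.

stuck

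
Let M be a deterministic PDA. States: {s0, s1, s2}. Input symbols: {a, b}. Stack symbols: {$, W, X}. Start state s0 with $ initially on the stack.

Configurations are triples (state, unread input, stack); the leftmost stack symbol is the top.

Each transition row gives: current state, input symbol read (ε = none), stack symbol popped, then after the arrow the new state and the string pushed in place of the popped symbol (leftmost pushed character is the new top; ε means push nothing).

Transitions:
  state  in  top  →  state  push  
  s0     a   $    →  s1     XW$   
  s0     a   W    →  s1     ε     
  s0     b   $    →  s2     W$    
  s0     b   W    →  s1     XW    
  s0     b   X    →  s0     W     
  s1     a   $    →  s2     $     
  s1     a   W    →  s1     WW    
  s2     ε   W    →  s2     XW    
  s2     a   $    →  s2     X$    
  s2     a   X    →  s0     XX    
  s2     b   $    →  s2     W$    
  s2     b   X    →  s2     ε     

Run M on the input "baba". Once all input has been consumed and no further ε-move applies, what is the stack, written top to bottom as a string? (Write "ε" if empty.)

XW$

(s0, baba, $)
  read b, top $: go to s2, push W$ → (s2, aba, W$)
  ε-move, top W: go to s2, push XW → (s2, aba, XW$)
  read a, top X: go to s0, push XX → (s0, ba, XXW$)
  read b, top X: go to s0, push W → (s0, a, WXW$)
  read a, top W: go to s1, push ε → (s1, ε, XW$)
All input consumed in state s1 with stack XW$.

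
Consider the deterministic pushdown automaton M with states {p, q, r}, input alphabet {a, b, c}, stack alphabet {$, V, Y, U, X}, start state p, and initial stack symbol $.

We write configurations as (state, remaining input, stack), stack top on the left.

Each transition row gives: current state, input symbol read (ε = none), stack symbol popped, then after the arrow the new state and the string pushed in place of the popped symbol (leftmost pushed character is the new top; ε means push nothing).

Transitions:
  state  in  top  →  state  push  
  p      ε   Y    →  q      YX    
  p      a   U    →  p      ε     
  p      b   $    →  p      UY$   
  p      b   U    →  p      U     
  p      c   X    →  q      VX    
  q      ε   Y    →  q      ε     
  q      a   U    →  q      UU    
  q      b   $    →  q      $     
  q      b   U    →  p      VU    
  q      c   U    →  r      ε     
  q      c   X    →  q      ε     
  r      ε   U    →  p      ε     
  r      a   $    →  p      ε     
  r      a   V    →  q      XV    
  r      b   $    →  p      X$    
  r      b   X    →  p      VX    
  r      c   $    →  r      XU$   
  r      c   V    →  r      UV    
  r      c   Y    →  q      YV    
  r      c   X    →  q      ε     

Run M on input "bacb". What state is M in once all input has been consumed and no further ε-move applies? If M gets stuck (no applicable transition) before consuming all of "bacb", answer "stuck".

(p, bacb, $)
  read b, top $: go to p, push UY$ → (p, acb, UY$)
  read a, top U: go to p, push ε → (p, cb, Y$)
  ε-move, top Y: go to q, push YX → (q, cb, YX$)
  ε-move, top Y: go to q, push ε → (q, cb, X$)
  read c, top X: go to q, push ε → (q, b, $)
  read b, top $: go to q, push $ → (q, ε, $)
All input consumed; M is in state q.

q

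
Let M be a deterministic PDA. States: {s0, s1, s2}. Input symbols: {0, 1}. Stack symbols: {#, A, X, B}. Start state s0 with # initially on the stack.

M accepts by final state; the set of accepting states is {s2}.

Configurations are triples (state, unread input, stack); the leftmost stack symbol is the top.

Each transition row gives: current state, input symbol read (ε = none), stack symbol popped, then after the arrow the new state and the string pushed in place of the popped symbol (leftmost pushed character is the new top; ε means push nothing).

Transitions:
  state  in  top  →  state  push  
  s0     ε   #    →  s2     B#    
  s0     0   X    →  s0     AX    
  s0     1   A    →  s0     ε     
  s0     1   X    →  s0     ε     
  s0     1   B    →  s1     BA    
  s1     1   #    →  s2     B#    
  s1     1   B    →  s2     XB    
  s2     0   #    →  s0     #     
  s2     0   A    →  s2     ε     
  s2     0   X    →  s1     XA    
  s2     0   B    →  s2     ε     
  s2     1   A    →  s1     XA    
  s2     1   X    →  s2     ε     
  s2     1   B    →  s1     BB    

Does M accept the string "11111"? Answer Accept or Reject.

Accept

(s0, 11111, #)
  ε-move, top #: go to s2, push B# → (s2, 11111, B#)
  read 1, top B: go to s1, push BB → (s1, 1111, BB#)
  read 1, top B: go to s2, push XB → (s2, 111, XBB#)
  read 1, top X: go to s2, push ε → (s2, 11, BB#)
  read 1, top B: go to s1, push BB → (s1, 1, BBB#)
  read 1, top B: go to s2, push XB → (s2, ε, XBBB#)
All input consumed; state s2 ∈ F.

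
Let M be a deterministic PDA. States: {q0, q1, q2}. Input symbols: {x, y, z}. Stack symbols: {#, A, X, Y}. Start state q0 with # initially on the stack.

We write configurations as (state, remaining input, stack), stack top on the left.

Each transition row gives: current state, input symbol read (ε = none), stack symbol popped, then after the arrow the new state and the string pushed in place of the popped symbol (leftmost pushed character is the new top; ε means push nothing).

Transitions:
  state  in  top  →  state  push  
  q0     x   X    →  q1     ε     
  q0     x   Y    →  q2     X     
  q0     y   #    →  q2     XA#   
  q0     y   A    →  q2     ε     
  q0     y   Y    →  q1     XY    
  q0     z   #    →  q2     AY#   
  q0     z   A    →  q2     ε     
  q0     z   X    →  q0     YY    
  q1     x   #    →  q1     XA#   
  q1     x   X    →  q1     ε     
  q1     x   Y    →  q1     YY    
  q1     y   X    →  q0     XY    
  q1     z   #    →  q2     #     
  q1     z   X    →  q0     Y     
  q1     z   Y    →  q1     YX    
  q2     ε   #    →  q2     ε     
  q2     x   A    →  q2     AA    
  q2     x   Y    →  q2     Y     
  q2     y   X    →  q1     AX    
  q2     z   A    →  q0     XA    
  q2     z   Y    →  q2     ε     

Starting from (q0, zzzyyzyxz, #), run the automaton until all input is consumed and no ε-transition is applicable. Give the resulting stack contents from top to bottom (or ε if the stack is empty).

YXYYYYAY#

(q0, zzzyyzyxz, #) ⊢ (q2, zzyyzyxz, AY#) ⊢ (q0, zyyzyxz, XAY#) ⊢ (q0, yyzyxz, YYAY#) ⊢ (q1, yzyxz, XYYAY#) ⊢ (q0, zyxz, XYYYAY#) ⊢ (q0, yxz, YYYYYAY#) ⊢ (q1, xz, XYYYYYAY#) ⊢ (q1, z, YYYYYAY#) ⊢ (q1, ε, YXYYYYAY#)
All input consumed in state q1 with stack YXYYYYAY#.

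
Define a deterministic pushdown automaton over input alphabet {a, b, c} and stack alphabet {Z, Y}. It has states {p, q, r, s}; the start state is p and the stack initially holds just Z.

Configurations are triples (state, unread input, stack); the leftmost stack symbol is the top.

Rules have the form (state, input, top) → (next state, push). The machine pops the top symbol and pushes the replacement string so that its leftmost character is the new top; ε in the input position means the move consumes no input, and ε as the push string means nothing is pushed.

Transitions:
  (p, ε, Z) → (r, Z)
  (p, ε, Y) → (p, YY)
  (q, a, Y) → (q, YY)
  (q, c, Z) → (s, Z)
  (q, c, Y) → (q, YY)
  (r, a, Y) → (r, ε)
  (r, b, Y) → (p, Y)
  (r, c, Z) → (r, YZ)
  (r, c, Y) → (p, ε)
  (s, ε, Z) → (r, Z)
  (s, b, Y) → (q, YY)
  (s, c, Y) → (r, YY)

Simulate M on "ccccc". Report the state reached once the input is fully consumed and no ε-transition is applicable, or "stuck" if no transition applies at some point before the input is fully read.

r

(p, ccccc, Z)
  ε-move, top Z: go to r, push Z → (r, ccccc, Z)
  read c, top Z: go to r, push YZ → (r, cccc, YZ)
  read c, top Y: go to p, push ε → (p, ccc, Z)
  ε-move, top Z: go to r, push Z → (r, ccc, Z)
  read c, top Z: go to r, push YZ → (r, cc, YZ)
  read c, top Y: go to p, push ε → (p, c, Z)
  ε-move, top Z: go to r, push Z → (r, c, Z)
  read c, top Z: go to r, push YZ → (r, ε, YZ)
All input consumed; M is in state r.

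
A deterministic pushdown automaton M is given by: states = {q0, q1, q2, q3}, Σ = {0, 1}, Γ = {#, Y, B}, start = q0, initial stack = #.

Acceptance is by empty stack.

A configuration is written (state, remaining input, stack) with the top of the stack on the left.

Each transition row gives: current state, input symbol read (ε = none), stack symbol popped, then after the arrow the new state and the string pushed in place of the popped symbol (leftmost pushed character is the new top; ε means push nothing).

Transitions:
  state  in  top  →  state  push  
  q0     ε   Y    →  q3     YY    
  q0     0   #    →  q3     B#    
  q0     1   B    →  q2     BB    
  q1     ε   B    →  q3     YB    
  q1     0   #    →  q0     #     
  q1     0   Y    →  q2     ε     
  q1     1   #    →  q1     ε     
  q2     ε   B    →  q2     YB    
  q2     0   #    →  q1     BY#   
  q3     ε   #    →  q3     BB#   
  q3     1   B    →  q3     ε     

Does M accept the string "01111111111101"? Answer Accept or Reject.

Reject

(q0, 01111111111101, #)
  read 0, top #: go to q3, push B# → (q3, 1111111111101, B#)
  read 1, top B: go to q3, push ε → (q3, 111111111101, #)
  ε-move, top #: go to q3, push BB# → (q3, 111111111101, BB#)
  read 1, top B: go to q3, push ε → (q3, 11111111101, B#)
  read 1, top B: go to q3, push ε → (q3, 1111111101, #)
  ε-move, top #: go to q3, push BB# → (q3, 1111111101, BB#)
  read 1, top B: go to q3, push ε → (q3, 111111101, B#)
  read 1, top B: go to q3, push ε → (q3, 11111101, #)
  ε-move, top #: go to q3, push BB# → (q3, 11111101, BB#)
  read 1, top B: go to q3, push ε → (q3, 1111101, B#)
  read 1, top B: go to q3, push ε → (q3, 111101, #)
  ε-move, top #: go to q3, push BB# → (q3, 111101, BB#)
  read 1, top B: go to q3, push ε → (q3, 11101, B#)
  read 1, top B: go to q3, push ε → (q3, 1101, #)
  ε-move, top #: go to q3, push BB# → (q3, 1101, BB#)
  read 1, top B: go to q3, push ε → (q3, 101, B#)
  read 1, top B: go to q3, push ε → (q3, 01, #)
  ε-move, top #: go to q3, push BB# → (q3, 01, BB#)
No transition applies at (q3, 01, BB#); input not fully consumed.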